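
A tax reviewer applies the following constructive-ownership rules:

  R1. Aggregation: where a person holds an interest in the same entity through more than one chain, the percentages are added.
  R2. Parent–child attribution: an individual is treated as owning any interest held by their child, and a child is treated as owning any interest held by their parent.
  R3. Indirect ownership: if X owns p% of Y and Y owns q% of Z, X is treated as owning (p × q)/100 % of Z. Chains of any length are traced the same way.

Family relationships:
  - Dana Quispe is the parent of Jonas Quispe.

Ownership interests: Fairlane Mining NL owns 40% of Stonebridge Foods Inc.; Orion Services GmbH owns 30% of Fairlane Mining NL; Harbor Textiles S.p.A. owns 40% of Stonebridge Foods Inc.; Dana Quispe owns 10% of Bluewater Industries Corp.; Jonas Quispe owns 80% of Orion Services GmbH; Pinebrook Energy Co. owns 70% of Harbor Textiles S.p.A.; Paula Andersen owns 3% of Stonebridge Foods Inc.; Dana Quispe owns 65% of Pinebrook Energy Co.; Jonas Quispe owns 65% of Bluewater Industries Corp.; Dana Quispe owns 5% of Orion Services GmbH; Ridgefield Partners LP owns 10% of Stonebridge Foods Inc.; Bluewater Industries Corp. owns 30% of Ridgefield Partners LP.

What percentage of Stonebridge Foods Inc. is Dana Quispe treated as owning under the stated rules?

By parent–child attribution (R2), Dana Quispe is treated as also owning Jonas Quispe's interest in Orion Services GmbH, giving 5% + 80% = 85%.
By parent–child attribution (R2), Dana Quispe is treated as also owning Jonas Quispe's interest in Bluewater Industries Corp, giving 10% + 65% = 75%.
Chain via Orion Services GmbH → Fairlane Mining NL (R3): 85% × 30% × 40% = 10.2% of Stonebridge Foods Inc.
Chain via Pinebrook Energy Co. → Harbor Textiles S.p.A. (R3): 65% × 70% × 40% = 18.2% of Stonebridge Foods Inc.
Chain via Bluewater Industries Corp. → Ridgefield Partners LP (R3): 75% × 30% × 10% = 2.25% of Stonebridge Foods Inc.
Aggregating (R1): 10.2% + 18.2% + 2.25% = 30.65%.

30.65%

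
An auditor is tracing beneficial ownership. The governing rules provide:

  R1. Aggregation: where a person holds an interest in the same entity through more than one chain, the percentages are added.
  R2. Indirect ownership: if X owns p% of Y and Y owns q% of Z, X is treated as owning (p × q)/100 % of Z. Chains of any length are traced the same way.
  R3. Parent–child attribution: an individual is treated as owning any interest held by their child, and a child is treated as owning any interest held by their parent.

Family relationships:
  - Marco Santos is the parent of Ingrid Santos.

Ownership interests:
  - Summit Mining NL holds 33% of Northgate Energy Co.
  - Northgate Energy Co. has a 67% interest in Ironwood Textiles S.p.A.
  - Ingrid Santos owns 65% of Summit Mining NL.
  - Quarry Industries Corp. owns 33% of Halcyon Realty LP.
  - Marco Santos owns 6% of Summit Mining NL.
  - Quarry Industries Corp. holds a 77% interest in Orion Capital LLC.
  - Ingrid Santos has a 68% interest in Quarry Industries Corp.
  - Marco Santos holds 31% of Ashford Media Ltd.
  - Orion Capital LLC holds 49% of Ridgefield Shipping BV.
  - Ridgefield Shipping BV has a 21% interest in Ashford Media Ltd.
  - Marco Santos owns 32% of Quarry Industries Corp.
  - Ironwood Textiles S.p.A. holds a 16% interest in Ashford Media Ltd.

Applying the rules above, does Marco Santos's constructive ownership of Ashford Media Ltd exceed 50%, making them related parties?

By parent–child attribution (R3), Marco Santos is treated as also owning Ingrid Santos's interest in Summit Mining NL, giving 6% + 65% = 71%.
By parent–child attribution (R3), Marco Santos is treated as also owning Ingrid Santos's interest in Quarry Industries Corp, giving 32% + 68% = 100%.
Chain via Summit Mining NL → Northgate Energy Co. → Ironwood Textiles S.p.A. (R2): 71% × 33% × 67% × 16% = 2.511696% of Ashford Media Ltd.
Chain via Quarry Industries Corp. → Orion Capital LLC → Ridgefield Shipping BV (R2): 100% × 77% × 49% × 21% = 7.9233% of Ashford Media Ltd.
Direct interest in Ashford Media Ltd: 31%.
Aggregating (R1): 2.511696% + 7.9233% + 31% = 41.434996%.
41.434996% does not exceed the 50% threshold, so Marco is not a related party to Ashford Media Ltd.

No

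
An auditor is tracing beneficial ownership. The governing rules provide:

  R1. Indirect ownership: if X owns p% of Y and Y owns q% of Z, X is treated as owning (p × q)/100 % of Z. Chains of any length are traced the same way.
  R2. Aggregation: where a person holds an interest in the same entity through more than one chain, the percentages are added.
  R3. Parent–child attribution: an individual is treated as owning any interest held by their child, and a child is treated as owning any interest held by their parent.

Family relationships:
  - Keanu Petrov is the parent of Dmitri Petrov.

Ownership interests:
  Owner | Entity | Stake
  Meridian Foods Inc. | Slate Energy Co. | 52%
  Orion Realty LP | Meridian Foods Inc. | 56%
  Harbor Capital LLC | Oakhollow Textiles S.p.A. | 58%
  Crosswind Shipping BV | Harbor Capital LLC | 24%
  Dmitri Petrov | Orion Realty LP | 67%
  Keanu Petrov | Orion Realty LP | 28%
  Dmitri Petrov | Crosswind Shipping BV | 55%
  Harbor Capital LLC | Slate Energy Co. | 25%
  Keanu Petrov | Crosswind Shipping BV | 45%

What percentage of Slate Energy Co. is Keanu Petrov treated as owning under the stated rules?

By parent–child attribution (R3), Keanu Petrov is treated as also owning Dmitri Petrov's interest in Crosswind Shipping BV, giving 45% + 55% = 100%.
By parent–child attribution (R3), Keanu Petrov is treated as also owning Dmitri Petrov's interest in Orion Realty LP, giving 28% + 67% = 95%.
Chain via Crosswind Shipping BV → Harbor Capital LLC (R1): 100% × 24% × 25% = 6% of Slate Energy Co.
Chain via Orion Realty LP → Meridian Foods Inc. (R1): 95% × 56% × 52% = 27.664% of Slate Energy Co.
Aggregating (R2): 6% + 27.664% = 33.664%.

33.664%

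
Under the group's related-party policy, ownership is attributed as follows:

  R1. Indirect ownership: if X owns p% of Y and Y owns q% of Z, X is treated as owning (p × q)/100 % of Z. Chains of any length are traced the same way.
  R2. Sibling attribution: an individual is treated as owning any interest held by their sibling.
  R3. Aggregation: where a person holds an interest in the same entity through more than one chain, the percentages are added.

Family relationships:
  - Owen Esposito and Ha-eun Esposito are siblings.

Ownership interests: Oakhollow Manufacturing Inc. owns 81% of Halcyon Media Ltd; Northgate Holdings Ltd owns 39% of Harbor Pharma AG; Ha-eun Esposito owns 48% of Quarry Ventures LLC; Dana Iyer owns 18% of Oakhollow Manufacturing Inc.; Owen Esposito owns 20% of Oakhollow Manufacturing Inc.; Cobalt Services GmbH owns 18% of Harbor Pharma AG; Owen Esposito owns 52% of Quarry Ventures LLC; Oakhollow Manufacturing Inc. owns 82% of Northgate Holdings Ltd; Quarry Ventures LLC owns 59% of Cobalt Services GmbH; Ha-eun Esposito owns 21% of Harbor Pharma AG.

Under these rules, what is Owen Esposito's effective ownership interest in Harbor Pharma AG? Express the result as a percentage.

38.016%

By sibling attribution (R2), Owen Esposito is treated as also owning Ha-eun Esposito's interest in Quarry Ventures LLC, giving 52% + 48% = 100%.
By sibling attribution (R2), Owen Esposito is treated as owning Ha-eun Esposito's 21% interest in Harbor Pharma AG.
Chain via Oakhollow Manufacturing Inc. → Northgate Holdings Ltd (R1): 20% × 82% × 39% = 6.396% of Harbor Pharma AG.
Chain via Quarry Ventures LLC → Cobalt Services GmbH (R1): 100% × 59% × 18% = 10.62% of Harbor Pharma AG.
Direct interest in Harbor Pharma AG: 21%.
Aggregating (R3): 6.396% + 10.62% + 21% = 38.016%.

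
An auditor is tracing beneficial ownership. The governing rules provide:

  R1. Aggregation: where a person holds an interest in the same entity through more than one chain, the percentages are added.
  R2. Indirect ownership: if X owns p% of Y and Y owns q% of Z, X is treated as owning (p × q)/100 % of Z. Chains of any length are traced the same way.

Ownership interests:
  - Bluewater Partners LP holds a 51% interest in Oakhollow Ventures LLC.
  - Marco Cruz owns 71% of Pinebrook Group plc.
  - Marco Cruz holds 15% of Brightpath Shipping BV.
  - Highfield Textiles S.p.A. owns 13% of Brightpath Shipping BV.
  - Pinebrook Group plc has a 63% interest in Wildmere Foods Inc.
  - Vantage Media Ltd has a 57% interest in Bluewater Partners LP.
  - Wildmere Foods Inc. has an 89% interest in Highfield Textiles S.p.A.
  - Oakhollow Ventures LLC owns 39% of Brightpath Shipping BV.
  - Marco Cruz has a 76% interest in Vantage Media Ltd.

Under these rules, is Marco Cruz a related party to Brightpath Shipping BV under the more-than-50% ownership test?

No

Chain via Pinebrook Group plc → Wildmere Foods Inc. → Highfield Textiles S.p.A. (R2): 71% × 63% × 89% × 13% = 5.175261% of Brightpath Shipping BV.
Chain via Vantage Media Ltd → Bluewater Partners LP → Oakhollow Ventures LLC (R2): 76% × 57% × 51% × 39% = 8.616348% of Brightpath Shipping BV.
Direct interest in Brightpath Shipping BV: 15%.
Aggregating (R1): 5.175261% + 8.616348% + 15% = 28.791609%.
28.791609% does not exceed the 50% threshold, so Marco is not a related party to Brightpath Shipping BV.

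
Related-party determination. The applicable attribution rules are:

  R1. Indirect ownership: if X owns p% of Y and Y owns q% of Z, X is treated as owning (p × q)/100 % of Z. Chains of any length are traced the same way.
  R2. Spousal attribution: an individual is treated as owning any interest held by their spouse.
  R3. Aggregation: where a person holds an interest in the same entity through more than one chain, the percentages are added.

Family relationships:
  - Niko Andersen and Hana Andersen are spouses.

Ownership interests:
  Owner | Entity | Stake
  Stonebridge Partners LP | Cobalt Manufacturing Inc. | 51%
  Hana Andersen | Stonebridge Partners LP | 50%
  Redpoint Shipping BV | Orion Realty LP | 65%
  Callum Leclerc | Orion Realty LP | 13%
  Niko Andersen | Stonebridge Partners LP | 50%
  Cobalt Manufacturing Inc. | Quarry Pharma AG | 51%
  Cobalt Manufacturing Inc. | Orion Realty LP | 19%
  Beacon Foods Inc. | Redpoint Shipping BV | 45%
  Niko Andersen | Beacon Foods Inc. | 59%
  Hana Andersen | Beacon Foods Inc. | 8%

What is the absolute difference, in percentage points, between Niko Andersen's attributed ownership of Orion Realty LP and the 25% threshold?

By spousal attribution (R2), Niko Andersen is treated as also owning Hana Andersen's interest in Beacon Foods Inc, giving 59% + 8% = 67%.
By spousal attribution (R2), Niko Andersen is treated as also owning Hana Andersen's interest in Stonebridge Partners LP, giving 50% + 50% = 100%.
Chain via Beacon Foods Inc. → Redpoint Shipping BV (R1): 67% × 45% × 65% = 19.5975% of Orion Realty LP.
Chain via Stonebridge Partners LP → Cobalt Manufacturing Inc. (R1): 100% × 51% × 19% = 9.69% of Orion Realty LP.
Aggregating (R3): 19.5975% + 9.69% = 29.2875%.
29.2875% exceeds the 25% threshold by 4.2875 percentage points.

4.2875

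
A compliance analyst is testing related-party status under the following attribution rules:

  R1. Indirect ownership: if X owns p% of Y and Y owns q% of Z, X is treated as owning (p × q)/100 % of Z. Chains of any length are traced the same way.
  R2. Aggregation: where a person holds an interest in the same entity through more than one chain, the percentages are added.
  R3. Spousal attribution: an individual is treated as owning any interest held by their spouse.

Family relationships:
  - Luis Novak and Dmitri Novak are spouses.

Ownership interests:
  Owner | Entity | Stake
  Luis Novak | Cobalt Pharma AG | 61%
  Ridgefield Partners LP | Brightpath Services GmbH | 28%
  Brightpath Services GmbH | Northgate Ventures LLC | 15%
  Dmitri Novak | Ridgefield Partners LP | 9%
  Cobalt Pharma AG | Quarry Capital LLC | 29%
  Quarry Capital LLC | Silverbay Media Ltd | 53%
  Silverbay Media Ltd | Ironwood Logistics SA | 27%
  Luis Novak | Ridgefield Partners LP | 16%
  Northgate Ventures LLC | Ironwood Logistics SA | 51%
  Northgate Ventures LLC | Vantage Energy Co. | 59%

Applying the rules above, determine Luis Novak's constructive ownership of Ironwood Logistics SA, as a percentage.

3.066939%

By spousal attribution (R3), Luis Novak is treated as also owning Dmitri Novak's interest in Ridgefield Partners LP, giving 16% + 9% = 25%.
Chain via Cobalt Pharma AG → Quarry Capital LLC → Silverbay Media Ltd (R1): 61% × 29% × 53% × 27% = 2.531439% of Ironwood Logistics SA.
Chain via Ridgefield Partners LP → Brightpath Services GmbH → Northgate Ventures LLC (R1): 25% × 28% × 15% × 51% = 0.5355% of Ironwood Logistics SA.
Aggregating (R2): 2.531439% + 0.5355% = 3.066939%.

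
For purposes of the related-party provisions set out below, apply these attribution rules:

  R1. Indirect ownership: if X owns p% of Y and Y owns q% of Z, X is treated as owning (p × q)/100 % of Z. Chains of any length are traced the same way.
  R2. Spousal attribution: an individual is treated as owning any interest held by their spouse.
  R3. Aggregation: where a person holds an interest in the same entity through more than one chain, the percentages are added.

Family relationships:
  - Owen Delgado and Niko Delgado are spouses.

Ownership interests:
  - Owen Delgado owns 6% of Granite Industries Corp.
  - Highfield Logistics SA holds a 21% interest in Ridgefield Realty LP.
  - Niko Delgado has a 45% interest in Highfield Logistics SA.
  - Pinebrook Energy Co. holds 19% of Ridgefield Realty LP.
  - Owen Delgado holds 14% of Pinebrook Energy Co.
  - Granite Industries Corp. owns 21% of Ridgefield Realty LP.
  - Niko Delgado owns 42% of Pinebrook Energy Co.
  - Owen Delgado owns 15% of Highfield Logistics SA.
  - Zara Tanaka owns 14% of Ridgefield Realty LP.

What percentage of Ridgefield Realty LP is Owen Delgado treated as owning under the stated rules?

By spousal attribution (R2), Owen Delgado is treated as also owning Niko Delgado's interest in Pinebrook Energy Co, giving 14% + 42% = 56%.
By spousal attribution (R2), Owen Delgado is treated as also owning Niko Delgado's interest in Highfield Logistics SA, giving 15% + 45% = 60%.
Chain via Pinebrook Energy Co. (R1): 56% × 19% = 10.64% of Ridgefield Realty LP.
Chain via Granite Industries Corp. (R1): 6% × 21% = 1.26% of Ridgefield Realty LP.
Chain via Highfield Logistics SA (R1): 60% × 21% = 12.6% of Ridgefield Realty LP.
Aggregating (R3): 10.64% + 1.26% + 12.6% = 24.5%.

24.5%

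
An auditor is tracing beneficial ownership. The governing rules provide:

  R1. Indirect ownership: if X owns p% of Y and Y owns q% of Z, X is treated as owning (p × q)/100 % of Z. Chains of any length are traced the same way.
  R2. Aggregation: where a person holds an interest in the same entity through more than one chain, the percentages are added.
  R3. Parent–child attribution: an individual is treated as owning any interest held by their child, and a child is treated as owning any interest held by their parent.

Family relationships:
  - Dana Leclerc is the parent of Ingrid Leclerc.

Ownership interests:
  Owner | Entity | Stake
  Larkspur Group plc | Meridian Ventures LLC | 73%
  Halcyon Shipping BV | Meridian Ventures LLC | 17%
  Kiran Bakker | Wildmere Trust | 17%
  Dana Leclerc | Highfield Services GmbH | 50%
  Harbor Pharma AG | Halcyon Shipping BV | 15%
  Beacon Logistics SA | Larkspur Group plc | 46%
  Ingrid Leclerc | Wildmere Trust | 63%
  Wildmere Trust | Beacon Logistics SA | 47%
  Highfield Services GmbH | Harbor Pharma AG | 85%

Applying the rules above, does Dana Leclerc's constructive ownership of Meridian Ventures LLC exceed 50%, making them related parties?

No

By parent–child attribution (R3), Dana Leclerc is treated as owning Ingrid Leclerc's 63% interest in Wildmere Trust.
Chain via Highfield Services GmbH → Harbor Pharma AG → Halcyon Shipping BV (R1): 50% × 85% × 15% × 17% = 1.08375% of Meridian Ventures LLC.
Chain via Wildmere Trust → Beacon Logistics SA → Larkspur Group plc (R1): 63% × 47% × 46% × 73% = 9.943038% of Meridian Ventures LLC.
Aggregating (R2): 1.08375% + 9.943038% = 11.026788%.
11.026788% does not exceed the 50% threshold, so Dana is not a related party to Meridian Ventures LLC.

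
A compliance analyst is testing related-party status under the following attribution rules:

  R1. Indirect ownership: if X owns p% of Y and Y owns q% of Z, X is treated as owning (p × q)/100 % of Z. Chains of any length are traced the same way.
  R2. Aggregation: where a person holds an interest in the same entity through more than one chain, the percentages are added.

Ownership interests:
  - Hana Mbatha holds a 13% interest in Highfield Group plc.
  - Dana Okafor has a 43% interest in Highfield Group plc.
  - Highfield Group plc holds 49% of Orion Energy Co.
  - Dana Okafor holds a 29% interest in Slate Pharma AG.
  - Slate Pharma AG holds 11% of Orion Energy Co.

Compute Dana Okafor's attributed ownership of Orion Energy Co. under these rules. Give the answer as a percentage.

Chain via Highfield Group plc (R1): 43% × 49% = 21.07% of Orion Energy Co.
Chain via Slate Pharma AG (R1): 29% × 11% = 3.19% of Orion Energy Co.
Aggregating (R2): 21.07% + 3.19% = 24.26%.

24.26%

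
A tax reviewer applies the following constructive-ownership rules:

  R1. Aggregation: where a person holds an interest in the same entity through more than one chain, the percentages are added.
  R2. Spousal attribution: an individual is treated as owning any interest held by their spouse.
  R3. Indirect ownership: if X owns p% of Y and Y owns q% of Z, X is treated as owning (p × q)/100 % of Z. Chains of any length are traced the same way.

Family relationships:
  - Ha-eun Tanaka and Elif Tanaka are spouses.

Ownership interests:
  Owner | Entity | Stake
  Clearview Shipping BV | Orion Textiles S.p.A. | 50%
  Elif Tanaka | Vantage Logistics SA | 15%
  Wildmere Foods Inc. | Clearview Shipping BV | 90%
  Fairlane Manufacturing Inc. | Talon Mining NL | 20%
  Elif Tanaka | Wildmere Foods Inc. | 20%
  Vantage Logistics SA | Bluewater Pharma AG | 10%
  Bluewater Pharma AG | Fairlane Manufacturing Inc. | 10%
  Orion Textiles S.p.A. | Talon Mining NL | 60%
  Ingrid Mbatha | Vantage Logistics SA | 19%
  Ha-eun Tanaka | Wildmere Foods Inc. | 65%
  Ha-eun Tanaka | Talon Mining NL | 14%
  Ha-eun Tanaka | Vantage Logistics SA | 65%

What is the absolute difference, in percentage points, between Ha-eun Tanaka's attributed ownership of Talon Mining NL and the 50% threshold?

By spousal attribution (R2), Ha-eun Tanaka is treated as also owning Elif Tanaka's interest in Vantage Logistics SA, giving 65% + 15% = 80%.
By spousal attribution (R2), Ha-eun Tanaka is treated as also owning Elif Tanaka's interest in Wildmere Foods Inc, giving 65% + 20% = 85%.
Chain via Vantage Logistics SA → Bluewater Pharma AG → Fairlane Manufacturing Inc. (R3): 80% × 10% × 10% × 20% = 0.16% of Talon Mining NL.
Chain via Wildmere Foods Inc. → Clearview Shipping BV → Orion Textiles S.p.A. (R3): 85% × 90% × 50% × 60% = 22.95% of Talon Mining NL.
Direct interest in Talon Mining NL: 14%.
Aggregating (R1): 0.16% + 22.95% + 14% = 37.11%.
37.11% falls short of the 50% threshold by 12.89 percentage points.

12.89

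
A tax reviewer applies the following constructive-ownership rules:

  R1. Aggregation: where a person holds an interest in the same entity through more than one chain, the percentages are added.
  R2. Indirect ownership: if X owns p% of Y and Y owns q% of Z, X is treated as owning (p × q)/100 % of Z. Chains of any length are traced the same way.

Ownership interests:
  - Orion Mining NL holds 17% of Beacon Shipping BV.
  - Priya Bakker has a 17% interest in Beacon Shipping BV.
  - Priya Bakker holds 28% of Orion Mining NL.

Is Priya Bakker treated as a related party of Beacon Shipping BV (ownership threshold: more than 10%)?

Yes

Chain via Orion Mining NL (R2): 28% × 17% = 4.76% of Beacon Shipping BV.
Direct interest in Beacon Shipping BV: 17%.
Aggregating (R1): 4.76% + 17% = 21.76%.
21.76% exceeds the 10% threshold, so Priya is a related party to Beacon Shipping BV.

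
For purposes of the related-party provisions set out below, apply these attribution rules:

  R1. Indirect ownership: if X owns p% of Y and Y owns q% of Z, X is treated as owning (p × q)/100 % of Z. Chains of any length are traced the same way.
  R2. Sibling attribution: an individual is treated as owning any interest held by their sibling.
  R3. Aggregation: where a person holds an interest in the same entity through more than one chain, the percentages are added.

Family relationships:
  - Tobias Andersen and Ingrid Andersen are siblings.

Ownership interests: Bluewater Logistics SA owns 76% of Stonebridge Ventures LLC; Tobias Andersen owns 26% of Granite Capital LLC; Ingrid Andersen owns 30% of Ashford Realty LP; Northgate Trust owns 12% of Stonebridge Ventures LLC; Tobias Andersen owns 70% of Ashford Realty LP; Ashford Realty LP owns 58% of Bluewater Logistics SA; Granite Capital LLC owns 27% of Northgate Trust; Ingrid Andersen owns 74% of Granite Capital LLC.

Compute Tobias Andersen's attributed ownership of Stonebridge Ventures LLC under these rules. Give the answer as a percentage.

47.32%

By sibling attribution (R2), Tobias Andersen is treated as also owning Ingrid Andersen's interest in Granite Capital LLC, giving 26% + 74% = 100%.
By sibling attribution (R2), Tobias Andersen is treated as also owning Ingrid Andersen's interest in Ashford Realty LP, giving 70% + 30% = 100%.
Chain via Granite Capital LLC → Northgate Trust (R1): 100% × 27% × 12% = 3.24% of Stonebridge Ventures LLC.
Chain via Ashford Realty LP → Bluewater Logistics SA (R1): 100% × 58% × 76% = 44.08% of Stonebridge Ventures LLC.
Aggregating (R3): 3.24% + 44.08% = 47.32%.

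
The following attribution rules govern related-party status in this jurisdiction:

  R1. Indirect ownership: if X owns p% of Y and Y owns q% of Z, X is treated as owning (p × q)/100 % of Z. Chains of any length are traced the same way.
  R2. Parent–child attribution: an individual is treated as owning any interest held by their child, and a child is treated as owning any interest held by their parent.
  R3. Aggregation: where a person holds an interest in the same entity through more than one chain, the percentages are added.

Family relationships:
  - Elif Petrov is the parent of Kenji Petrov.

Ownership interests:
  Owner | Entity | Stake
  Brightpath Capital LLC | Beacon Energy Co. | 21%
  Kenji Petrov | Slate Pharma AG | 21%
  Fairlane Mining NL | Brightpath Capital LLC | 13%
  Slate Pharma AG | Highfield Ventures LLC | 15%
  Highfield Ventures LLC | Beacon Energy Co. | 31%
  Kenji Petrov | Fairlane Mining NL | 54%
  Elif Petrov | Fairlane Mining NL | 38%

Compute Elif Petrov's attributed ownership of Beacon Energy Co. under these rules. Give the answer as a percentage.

3.4881%

By parent–child attribution (R2), Elif Petrov is treated as also owning Kenji Petrov's interest in Fairlane Mining NL, giving 38% + 54% = 92%.
By parent–child attribution (R2), Elif Petrov is treated as owning Kenji Petrov's 21% interest in Slate Pharma AG.
Chain via Fairlane Mining NL → Brightpath Capital LLC (R1): 92% × 13% × 21% = 2.5116% of Beacon Energy Co.
Chain via Slate Pharma AG → Highfield Ventures LLC (R1): 21% × 15% × 31% = 0.9765% of Beacon Energy Co.
Aggregating (R3): 2.5116% + 0.9765% = 3.4881%.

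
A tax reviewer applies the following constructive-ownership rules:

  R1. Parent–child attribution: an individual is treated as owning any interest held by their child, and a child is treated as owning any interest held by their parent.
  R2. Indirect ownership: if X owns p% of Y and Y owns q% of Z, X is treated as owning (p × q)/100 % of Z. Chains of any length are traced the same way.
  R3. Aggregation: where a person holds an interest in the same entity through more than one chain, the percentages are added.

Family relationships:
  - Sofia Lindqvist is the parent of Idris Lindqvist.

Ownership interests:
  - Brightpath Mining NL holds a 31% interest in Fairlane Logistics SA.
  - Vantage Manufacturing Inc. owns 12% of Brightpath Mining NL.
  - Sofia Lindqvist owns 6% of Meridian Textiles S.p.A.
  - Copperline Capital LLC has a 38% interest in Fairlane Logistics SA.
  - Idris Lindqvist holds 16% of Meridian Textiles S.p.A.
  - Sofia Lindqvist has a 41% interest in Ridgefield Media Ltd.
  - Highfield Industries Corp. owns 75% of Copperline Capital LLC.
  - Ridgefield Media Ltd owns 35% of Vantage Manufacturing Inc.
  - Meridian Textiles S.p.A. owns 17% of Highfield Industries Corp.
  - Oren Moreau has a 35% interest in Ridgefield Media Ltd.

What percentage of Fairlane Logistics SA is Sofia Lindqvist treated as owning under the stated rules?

By parent–child attribution (R1), Sofia Lindqvist is treated as also owning Idris Lindqvist's interest in Meridian Textiles S.p.A, giving 6% + 16% = 22%.
Chain via Meridian Textiles S.p.A. → Highfield Industries Corp. → Copperline Capital LLC (R2): 22% × 17% × 75% × 38% = 1.0659% of Fairlane Logistics SA.
Chain via Ridgefield Media Ltd → Vantage Manufacturing Inc. → Brightpath Mining NL (R2): 41% × 35% × 12% × 31% = 0.53382% of Fairlane Logistics SA.
Aggregating (R3): 1.0659% + 0.53382% = 1.59972%.

1.59972%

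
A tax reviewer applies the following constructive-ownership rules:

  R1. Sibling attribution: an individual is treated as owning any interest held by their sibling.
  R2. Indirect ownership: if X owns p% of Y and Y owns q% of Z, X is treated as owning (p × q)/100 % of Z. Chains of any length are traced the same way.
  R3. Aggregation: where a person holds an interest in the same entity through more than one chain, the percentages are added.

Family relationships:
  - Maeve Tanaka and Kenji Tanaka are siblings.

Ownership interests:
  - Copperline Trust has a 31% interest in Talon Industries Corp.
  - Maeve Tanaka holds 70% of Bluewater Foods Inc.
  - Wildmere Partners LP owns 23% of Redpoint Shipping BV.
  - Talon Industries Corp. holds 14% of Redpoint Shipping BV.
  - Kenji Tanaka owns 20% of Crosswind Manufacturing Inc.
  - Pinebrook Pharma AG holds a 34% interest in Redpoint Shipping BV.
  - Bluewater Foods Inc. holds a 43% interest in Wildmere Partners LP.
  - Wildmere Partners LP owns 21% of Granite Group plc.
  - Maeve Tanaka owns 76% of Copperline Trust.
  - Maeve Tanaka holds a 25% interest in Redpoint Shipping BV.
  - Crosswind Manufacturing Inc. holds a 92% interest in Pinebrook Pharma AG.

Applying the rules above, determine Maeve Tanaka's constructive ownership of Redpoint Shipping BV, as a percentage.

41.4774%

By sibling attribution (R1), Maeve Tanaka is treated as owning Kenji Tanaka's 20% interest in Crosswind Manufacturing Inc.
Chain via Bluewater Foods Inc. → Wildmere Partners LP (R2): 70% × 43% × 23% = 6.923% of Redpoint Shipping BV.
Chain via Copperline Trust → Talon Industries Corp. (R2): 76% × 31% × 14% = 3.2984% of Redpoint Shipping BV.
Direct interest in Redpoint Shipping BV: 25%.
Chain via Crosswind Manufacturing Inc. → Pinebrook Pharma AG (R2): 20% × 92% × 34% = 6.256% of Redpoint Shipping BV.
Aggregating (R3): 6.923% + 3.2984% + 25% + 6.256% = 41.4774%.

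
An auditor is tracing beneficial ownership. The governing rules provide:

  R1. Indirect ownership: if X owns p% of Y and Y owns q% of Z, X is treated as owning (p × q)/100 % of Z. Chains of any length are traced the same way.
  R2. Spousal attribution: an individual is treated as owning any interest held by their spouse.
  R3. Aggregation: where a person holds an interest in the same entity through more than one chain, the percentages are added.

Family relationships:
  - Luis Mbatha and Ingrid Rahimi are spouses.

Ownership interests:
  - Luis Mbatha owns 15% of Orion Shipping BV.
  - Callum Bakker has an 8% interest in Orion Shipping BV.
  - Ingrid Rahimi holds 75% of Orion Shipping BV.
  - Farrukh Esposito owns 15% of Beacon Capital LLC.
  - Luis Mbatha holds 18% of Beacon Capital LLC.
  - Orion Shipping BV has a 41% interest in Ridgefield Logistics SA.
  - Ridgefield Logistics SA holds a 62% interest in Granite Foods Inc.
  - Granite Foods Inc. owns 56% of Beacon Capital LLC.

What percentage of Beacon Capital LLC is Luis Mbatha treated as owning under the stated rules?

30.81168%

By spousal attribution (R2), Luis Mbatha is treated as also owning Ingrid Rahimi's interest in Orion Shipping BV, giving 15% + 75% = 90%.
Chain via Orion Shipping BV → Ridgefield Logistics SA → Granite Foods Inc. (R1): 90% × 41% × 62% × 56% = 12.81168% of Beacon Capital LLC.
Direct interest in Beacon Capital LLC: 18%.
Aggregating (R3): 12.81168% + 18% = 30.81168%.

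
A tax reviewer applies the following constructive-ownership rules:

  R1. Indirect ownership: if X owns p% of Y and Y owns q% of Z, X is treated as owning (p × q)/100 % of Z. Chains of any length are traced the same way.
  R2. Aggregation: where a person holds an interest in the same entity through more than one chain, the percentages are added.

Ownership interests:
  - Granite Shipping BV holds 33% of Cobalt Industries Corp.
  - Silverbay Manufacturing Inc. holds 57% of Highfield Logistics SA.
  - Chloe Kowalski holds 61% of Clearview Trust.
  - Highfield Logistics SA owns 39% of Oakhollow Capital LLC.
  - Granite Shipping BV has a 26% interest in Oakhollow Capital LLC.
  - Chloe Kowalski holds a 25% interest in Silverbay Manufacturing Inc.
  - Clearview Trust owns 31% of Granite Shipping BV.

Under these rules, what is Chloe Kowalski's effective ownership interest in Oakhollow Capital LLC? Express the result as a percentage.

Chain via Clearview Trust → Granite Shipping BV (R1): 61% × 31% × 26% = 4.9166% of Oakhollow Capital LLC.
Chain via Silverbay Manufacturing Inc. → Highfield Logistics SA (R1): 25% × 57% × 39% = 5.5575% of Oakhollow Capital LLC.
Aggregating (R2): 4.9166% + 5.5575% = 10.4741%.

10.4741%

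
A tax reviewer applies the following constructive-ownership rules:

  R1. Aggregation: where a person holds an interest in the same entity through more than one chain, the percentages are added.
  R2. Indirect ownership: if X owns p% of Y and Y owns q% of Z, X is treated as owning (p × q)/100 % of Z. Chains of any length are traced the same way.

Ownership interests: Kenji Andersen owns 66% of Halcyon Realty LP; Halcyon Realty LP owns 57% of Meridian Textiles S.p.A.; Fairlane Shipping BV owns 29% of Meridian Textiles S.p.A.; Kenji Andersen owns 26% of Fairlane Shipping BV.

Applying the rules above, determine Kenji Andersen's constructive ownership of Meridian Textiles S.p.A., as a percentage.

Chain via Fairlane Shipping BV (R2): 26% × 29% = 7.54% of Meridian Textiles S.p.A.
Chain via Halcyon Realty LP (R2): 66% × 57% = 37.62% of Meridian Textiles S.p.A.
Aggregating (R1): 7.54% + 37.62% = 45.16%.

45.16%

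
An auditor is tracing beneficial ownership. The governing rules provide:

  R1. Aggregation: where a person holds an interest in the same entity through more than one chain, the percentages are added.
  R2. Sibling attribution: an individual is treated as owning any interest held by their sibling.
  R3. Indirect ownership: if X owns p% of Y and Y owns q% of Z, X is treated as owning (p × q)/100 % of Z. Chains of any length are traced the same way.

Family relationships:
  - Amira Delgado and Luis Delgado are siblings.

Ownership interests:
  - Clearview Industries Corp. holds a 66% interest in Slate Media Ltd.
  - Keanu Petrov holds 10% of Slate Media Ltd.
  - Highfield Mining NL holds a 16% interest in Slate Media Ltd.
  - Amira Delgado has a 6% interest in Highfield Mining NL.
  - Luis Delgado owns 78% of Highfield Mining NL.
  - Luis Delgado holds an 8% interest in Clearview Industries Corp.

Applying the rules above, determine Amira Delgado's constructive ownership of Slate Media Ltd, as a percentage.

By sibling attribution (R2), Amira Delgado is treated as also owning Luis Delgado's interest in Highfield Mining NL, giving 6% + 78% = 84%.
By sibling attribution (R2), Amira Delgado is treated as owning Luis Delgado's 8% interest in Clearview Industries Corp.
Chain via Highfield Mining NL (R3): 84% × 16% = 13.44% of Slate Media Ltd.
Chain via Clearview Industries Corp. (R3): 8% × 66% = 5.28% of Slate Media Ltd.
Aggregating (R1): 13.44% + 5.28% = 18.72%.

18.72%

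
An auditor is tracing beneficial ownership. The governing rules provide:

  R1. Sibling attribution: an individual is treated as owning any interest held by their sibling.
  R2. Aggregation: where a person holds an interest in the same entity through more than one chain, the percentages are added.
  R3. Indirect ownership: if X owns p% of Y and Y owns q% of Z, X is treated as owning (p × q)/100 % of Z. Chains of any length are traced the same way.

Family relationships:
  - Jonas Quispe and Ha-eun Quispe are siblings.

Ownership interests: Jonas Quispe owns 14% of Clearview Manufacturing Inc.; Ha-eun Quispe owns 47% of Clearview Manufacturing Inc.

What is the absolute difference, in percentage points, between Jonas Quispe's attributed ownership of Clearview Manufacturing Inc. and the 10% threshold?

51

By sibling attribution (R1), Jonas Quispe is treated as also owning Ha-eun Quispe's interest in Clearview Manufacturing Inc, giving 14% + 47% = 61%.
Direct interest in Clearview Manufacturing Inc: 61%.
61% exceeds the 10% threshold by 51 percentage points.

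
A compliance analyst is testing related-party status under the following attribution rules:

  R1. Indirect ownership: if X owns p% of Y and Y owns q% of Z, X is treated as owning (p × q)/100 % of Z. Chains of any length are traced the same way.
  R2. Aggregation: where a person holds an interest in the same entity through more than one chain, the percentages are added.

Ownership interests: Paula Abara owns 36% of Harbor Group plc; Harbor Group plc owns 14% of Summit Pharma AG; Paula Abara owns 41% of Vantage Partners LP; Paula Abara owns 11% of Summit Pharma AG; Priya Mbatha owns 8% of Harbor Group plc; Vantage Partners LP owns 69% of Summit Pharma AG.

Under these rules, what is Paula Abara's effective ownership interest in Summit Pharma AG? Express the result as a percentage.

Chain via Vantage Partners LP (R1): 41% × 69% = 28.29% of Summit Pharma AG.
Chain via Harbor Group plc (R1): 36% × 14% = 5.04% of Summit Pharma AG.
Direct interest in Summit Pharma AG: 11%.
Aggregating (R2): 28.29% + 5.04% + 11% = 44.33%.

44.33%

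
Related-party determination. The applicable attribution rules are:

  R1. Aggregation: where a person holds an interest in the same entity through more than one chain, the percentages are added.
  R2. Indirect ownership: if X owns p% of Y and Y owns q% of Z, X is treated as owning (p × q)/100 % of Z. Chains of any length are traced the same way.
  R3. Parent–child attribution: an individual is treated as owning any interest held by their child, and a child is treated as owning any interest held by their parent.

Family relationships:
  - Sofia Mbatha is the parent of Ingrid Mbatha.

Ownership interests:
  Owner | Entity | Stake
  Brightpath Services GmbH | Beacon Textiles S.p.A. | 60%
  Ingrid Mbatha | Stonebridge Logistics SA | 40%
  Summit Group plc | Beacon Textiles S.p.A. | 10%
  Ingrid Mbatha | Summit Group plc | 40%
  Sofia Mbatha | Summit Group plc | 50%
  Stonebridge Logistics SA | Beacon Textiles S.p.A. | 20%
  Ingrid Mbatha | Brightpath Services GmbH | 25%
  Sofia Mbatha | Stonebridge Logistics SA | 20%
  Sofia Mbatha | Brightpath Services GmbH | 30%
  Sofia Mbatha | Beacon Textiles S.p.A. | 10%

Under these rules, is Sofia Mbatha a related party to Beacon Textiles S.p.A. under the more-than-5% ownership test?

Yes

By parent–child attribution (R3), Sofia Mbatha is treated as also owning Ingrid Mbatha's interest in Summit Group plc, giving 50% + 40% = 90%.
By parent–child attribution (R3), Sofia Mbatha is treated as also owning Ingrid Mbatha's interest in Stonebridge Logistics SA, giving 20% + 40% = 60%.
By parent–child attribution (R3), Sofia Mbatha is treated as also owning Ingrid Mbatha's interest in Brightpath Services GmbH, giving 30% + 25% = 55%.
Chain via Summit Group plc (R2): 90% × 10% = 9% of Beacon Textiles S.p.A.
Chain via Stonebridge Logistics SA (R2): 60% × 20% = 12% of Beacon Textiles S.p.A.
Chain via Brightpath Services GmbH (R2): 55% × 60% = 33% of Beacon Textiles S.p.A.
Direct interest in Beacon Textiles S.p.A: 10%.
Aggregating (R1): 9% + 12% + 33% + 10% = 64%.
64% exceeds the 5% threshold, so Sofia is a related party to Beacon Textiles S.p.A.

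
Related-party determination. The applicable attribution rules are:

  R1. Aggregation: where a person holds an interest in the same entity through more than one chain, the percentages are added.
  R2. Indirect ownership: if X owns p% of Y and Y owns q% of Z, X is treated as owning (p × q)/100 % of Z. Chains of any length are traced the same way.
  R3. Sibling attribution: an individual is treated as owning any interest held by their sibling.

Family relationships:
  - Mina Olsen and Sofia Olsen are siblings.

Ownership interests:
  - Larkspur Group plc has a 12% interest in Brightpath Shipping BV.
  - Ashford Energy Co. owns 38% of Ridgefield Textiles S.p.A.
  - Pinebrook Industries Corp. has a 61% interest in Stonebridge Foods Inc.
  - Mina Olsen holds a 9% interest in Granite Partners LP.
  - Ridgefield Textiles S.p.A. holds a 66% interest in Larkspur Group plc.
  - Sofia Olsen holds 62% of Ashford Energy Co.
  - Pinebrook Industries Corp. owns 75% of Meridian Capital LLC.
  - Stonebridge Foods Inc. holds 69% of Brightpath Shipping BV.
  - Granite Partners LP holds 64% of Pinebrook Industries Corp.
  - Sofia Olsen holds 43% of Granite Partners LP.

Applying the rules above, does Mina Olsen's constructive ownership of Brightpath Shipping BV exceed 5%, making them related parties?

By sibling attribution (R3), Mina Olsen is treated as also owning Sofia Olsen's interest in Granite Partners LP, giving 9% + 43% = 52%.
By sibling attribution (R3), Mina Olsen is treated as owning Sofia Olsen's 62% interest in Ashford Energy Co.
Chain via Granite Partners LP → Pinebrook Industries Corp. → Stonebridge Foods Inc. (R2): 52% × 64% × 61% × 69% = 14.007552% of Brightpath Shipping BV.
Chain via Ashford Energy Co. → Ridgefield Textiles S.p.A. → Larkspur Group plc (R2): 62% × 38% × 66% × 12% = 1.865952% of Brightpath Shipping BV.
Aggregating (R1): 14.007552% + 1.865952% = 15.873504%.
15.873504% exceeds the 5% threshold, so Mina is a related party to Brightpath Shipping BV.

Yes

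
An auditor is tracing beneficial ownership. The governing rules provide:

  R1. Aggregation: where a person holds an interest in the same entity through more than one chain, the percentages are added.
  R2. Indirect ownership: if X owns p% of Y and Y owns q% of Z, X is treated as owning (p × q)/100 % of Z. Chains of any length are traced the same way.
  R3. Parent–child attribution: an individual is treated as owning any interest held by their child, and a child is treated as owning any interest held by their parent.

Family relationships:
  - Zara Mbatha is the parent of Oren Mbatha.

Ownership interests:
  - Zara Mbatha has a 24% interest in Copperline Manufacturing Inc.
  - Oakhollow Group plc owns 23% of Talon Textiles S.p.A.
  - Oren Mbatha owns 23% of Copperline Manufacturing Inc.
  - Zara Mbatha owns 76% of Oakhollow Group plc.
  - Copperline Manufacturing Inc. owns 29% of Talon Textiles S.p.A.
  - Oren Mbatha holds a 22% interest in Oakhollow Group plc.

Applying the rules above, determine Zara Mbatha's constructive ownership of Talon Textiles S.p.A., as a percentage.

By parent–child attribution (R3), Zara Mbatha is treated as also owning Oren Mbatha's interest in Oakhollow Group plc, giving 76% + 22% = 98%.
By parent–child attribution (R3), Zara Mbatha is treated as also owning Oren Mbatha's interest in Copperline Manufacturing Inc, giving 24% + 23% = 47%.
Chain via Oakhollow Group plc (R2): 98% × 23% = 22.54% of Talon Textiles S.p.A.
Chain via Copperline Manufacturing Inc. (R2): 47% × 29% = 13.63% of Talon Textiles S.p.A.
Aggregating (R1): 22.54% + 13.63% = 36.17%.

36.17%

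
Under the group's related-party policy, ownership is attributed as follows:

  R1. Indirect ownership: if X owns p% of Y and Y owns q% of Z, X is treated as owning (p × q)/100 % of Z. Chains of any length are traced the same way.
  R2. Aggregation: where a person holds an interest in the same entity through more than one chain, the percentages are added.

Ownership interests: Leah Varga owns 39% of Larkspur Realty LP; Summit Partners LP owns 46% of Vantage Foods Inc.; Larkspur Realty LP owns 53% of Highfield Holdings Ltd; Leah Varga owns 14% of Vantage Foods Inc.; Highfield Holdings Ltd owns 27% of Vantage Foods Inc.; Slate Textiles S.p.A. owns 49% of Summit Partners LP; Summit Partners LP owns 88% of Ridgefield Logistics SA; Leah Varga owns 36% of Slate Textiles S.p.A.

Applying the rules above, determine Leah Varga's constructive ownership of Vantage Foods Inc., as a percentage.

Chain via Slate Textiles S.p.A. → Summit Partners LP (R1): 36% × 49% × 46% = 8.1144% of Vantage Foods Inc.
Chain via Larkspur Realty LP → Highfield Holdings Ltd (R1): 39% × 53% × 27% = 5.5809% of Vantage Foods Inc.
Direct interest in Vantage Foods Inc: 14%.
Aggregating (R2): 8.1144% + 5.5809% + 14% = 27.6953%.

27.6953%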